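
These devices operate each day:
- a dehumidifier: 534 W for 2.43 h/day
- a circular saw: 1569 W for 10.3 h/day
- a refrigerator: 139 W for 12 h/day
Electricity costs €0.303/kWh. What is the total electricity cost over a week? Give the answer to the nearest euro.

dehumidifier: 534 W × 2.43 h × 7 d = 9,083 Wh = 9.083 kWh
circular saw: 1569 W × 10.3 h × 7 d = 113,125 Wh = 113.1 kWh
refrigerator: 139 W × 12 h × 7 d = 11,676 Wh = 11.68 kWh
Total energy = 9.083 + 113.1 + 11.68 = 133.9 kWh
Cost = 133.9 kWh × €0.303 = €40.57 ≈ €41

€41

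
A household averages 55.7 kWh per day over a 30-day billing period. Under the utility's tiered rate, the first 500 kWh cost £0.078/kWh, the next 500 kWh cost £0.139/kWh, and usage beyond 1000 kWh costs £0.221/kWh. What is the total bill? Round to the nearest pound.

Usage = 55.7 kWh/day × 30 days = 1671 kWh
First 500 kWh × £0.078 = £39.00
Next 500 kWh × £0.139 = £69.50
Remaining 671 kWh × £0.221 = £148.29
Total = £256.79 ≈ £257

£257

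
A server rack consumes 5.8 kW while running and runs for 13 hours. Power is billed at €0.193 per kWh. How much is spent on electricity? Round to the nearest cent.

Energy = 5800 W × 13 h = 75,400 Wh = 75.4 kWh
Cost = 75.4 kWh × €0.193/kWh = €14.55

€14.55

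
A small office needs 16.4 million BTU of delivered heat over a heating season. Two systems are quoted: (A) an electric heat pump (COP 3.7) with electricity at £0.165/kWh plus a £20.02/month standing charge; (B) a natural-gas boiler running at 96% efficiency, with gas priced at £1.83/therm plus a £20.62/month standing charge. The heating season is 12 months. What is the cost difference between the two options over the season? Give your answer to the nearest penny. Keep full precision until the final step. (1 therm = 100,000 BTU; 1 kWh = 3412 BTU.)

Heat load = 16.4 × 10⁶ BTU = 16,400,000 BTU
Gas: input = 16,400,000 / 0.96 = 17,083,333 BTU = 170.8 therm → 170.8 × £1.83 = £312.62; + 12 × £20.62 standing = £560.07
Heat pump: 16,400,000 BTU / 3412 = 4,807 kWh heat; / 3.7 = 1,299 kWh in → × £0.165 = £214.35; + 12 × £20.02 standing = £454.59
Difference = |£560.07 − £454.59| = £105.48

£105.48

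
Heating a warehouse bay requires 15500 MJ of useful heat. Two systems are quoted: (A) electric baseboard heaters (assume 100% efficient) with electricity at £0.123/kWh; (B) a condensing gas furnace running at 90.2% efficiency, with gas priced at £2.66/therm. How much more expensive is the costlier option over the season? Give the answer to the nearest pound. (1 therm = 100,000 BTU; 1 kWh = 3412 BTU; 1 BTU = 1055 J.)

£96

Heat load = 15500 MJ = 15,500,000,000 J / 1055 = 14,691,943 BTU
Gas: input = 14,691,943 / 0.902 = 16,288,185 BTU = 162.9 therm → 162.9 × £2.66 = £433.27
Electric: 14,691,943 BTU / 3412 = 4,306 kWh → × £0.123 = £529.63
Difference = |£433.27 − £529.63| = £96.37 ≈ £96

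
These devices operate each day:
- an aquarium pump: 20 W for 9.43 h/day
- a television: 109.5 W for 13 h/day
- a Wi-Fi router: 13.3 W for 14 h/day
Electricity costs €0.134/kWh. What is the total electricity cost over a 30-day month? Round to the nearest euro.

aquarium pump: 20 W × 9.43 h × 30 d = 5,658 Wh = 5.658 kWh
television: 109.5 W × 13 h × 30 d = 42,705 Wh = 42.7 kWh
Wi-Fi router: 13.3 W × 14 h × 30 d = 5,586 Wh = 5.586 kWh
Total energy = 5.658 + 42.7 + 5.586 = 53.95 kWh
Cost = 53.95 kWh × €0.134 = €7.23 ≈ €7

€7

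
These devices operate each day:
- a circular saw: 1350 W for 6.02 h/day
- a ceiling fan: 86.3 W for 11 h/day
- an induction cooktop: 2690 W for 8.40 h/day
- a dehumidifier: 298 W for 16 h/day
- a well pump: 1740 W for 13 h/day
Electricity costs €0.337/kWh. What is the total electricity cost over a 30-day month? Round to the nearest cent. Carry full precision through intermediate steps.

€597.10

circular saw: 1350 W × 6.02 h × 30 d = 243,810 Wh = 243.8 kWh
ceiling fan: 86.3 W × 11 h × 30 d = 28,479 Wh = 28.48 kWh
induction cooktop: 2690 W × 8.40 h × 30 d = 677,880 Wh = 677.9 kWh
dehumidifier: 298 W × 16 h × 30 d = 143,040 Wh = 143 kWh
well pump: 1740 W × 13 h × 30 d = 678,600 Wh = 678.6 kWh
Total energy = 243.8 + 28.48 + 677.9 + 143 + 678.6 = 1,772 kWh
Cost = 1,772 kWh × €0.337 = €597.10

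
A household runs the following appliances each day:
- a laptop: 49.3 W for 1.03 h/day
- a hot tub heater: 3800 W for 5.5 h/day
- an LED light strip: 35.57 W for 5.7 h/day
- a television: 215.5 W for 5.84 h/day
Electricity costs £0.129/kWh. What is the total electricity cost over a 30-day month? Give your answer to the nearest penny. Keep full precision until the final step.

laptop: 49.3 W × 1.03 h × 30 d = 1,523 Wh = 1.523 kWh
hot tub heater: 3800 W × 5.5 h × 30 d = 627,000 Wh = 627 kWh
LED light strip: 35.57 W × 5.7 h × 30 d = 6,082 Wh = 6.082 kWh
television: 215.5 W × 5.84 h × 30 d = 37,756 Wh = 37.76 kWh
Total energy = 1.523 + 627 + 6.082 + 37.76 = 672.4 kWh
Cost = 672.4 kWh × £0.129 = £86.73

£86.73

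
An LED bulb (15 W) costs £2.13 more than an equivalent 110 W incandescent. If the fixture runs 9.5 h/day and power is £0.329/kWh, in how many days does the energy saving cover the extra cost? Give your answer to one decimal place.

7.2 days

Power saved = 110 − 15 = 95 W
Daily energy saved = 95 W × 9.5 h = 902.5 Wh = 0.9025 kWh
Daily savings = 0.9025 × £0.329 = £0.2969
Payback = £2.13 / £0.2969 per day = 7.174 days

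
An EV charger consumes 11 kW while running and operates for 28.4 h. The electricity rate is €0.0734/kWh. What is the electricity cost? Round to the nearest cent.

€22.93

Energy = 11000 W × 28.4 h = 312,400 Wh = 312.4 kWh
Cost = 312.4 kWh × €0.0734/kWh = €22.93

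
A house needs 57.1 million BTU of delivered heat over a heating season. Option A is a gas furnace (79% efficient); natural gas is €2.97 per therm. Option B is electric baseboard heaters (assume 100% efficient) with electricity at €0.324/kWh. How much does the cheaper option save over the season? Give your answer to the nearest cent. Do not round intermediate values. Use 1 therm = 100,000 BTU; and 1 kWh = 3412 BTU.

Heat load = 57.1 × 10⁶ BTU = 57,100,000 BTU
Gas: input = 57,100,000 / 0.79 = 72,278,481 BTU = 722.8 therm → 722.8 × €2.97 = €2,146.67
Electric: 57,100,000 BTU / 3412 = 16,740 kWh → × €0.324 = €5,422.16
Difference = |€2,146.67 − €5,422.16| = €3,275.49

€3275.49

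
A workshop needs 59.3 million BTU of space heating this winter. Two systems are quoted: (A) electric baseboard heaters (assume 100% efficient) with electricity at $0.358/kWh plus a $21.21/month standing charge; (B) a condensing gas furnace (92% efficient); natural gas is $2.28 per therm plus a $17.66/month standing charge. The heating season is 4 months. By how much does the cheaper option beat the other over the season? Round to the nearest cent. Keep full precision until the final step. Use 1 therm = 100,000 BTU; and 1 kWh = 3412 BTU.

Heat load = 59.3 × 10⁶ BTU = 59,300,000 BTU
Gas: input = 59,300,000 / 0.92 = 64,456,522 BTU = 644.6 therm → 644.6 × $2.28 = $1,469.61; + 4 × $17.66 standing = $1,540.25
Electric: 59,300,000 BTU / 3412 = 17,380 kWh → × $0.358 = $6,221.98; + 4 × $21.21 standing = $6,306.82
Difference = |$1,540.25 − $6,306.82| = $4,766.57

$4766.57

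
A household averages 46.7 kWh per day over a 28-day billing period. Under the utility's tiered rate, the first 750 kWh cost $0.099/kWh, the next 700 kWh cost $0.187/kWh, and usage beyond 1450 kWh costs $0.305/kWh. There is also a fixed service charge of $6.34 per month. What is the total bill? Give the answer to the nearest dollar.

$185

Usage = 46.7 kWh/day × 28 days = 1307.6 kWh
First 750 kWh × $0.099 = $74.25
Next 557.6 kWh × $0.187 = $104.27
Remaining tier: 0 kWh (not reached)
Energy charge = $178.52; + service $6.34 = $184.86 ≈ $185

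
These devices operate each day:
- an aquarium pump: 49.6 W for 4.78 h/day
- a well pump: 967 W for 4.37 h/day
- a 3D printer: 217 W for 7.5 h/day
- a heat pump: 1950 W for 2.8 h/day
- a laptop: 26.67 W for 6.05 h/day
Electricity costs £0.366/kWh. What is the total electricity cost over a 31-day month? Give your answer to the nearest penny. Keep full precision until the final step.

£132.88

aquarium pump: 49.6 W × 4.78 h × 31 d = 7,350 Wh = 7.35 kWh
well pump: 967 W × 4.37 h × 31 d = 130,999 Wh = 131 kWh
3D printer: 217 W × 7.5 h × 31 d = 50,452 Wh = 50.45 kWh
heat pump: 1950 W × 2.8 h × 31 d = 169,260 Wh = 169.3 kWh
laptop: 26.67 W × 6.05 h × 31 d = 5,002 Wh = 5.002 kWh
Total energy = 7.35 + 131 + 50.45 + 169.3 + 5.002 = 363.1 kWh
Cost = 363.1 kWh × £0.366 = £132.88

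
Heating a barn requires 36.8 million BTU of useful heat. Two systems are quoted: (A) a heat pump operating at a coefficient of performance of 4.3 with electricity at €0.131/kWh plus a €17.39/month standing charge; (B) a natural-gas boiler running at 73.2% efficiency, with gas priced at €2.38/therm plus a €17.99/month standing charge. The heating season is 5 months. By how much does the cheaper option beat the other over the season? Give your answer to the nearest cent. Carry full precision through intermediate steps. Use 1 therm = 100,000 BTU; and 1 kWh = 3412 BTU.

Heat load = 36.8 × 10⁶ BTU = 36,800,000 BTU
Gas: input = 36,800,000 / 0.732 = 50,273,224 BTU = 502.7 therm → 502.7 × €2.38 = €1,196.50; + 5 × €17.99 standing = €1,286.45
Heat pump: 36,800,000 BTU / 3412 = 10,790 kWh heat; / 4.3 = 2,508 kWh in → × €0.131 = €328.58; + 5 × €17.39 standing = €415.53
Difference = |€1,286.45 − €415.53| = €870.92

€870.92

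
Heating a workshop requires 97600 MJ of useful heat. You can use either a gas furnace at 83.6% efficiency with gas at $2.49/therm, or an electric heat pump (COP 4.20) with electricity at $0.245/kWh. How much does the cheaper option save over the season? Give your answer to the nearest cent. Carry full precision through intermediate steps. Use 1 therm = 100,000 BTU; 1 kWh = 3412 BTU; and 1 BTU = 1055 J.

Heat load = 97600 MJ = 97,600,000,000 J / 1055 = 92,511,848 BTU
Gas: input = 92,511,848 / 0.836 = 110,660,106 BTU = 1,107 therm → 1,107 × $2.49 = $2,755.44
Heat pump: 92,511,848 BTU / 3412 = 27,110 kWh heat; / 4.20 = 6,456 kWh in → × $0.245 = $1,581.63
Difference = |$2,755.44 − $1,581.63| = $1,173.81

$1173.81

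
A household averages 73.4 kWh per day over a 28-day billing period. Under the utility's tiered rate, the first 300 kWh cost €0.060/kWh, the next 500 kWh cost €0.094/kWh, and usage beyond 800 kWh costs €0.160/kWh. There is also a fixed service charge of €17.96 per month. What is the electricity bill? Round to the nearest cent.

€283.79

Usage = 73.4 kWh/day × 28 days = 2055.2 kWh
First 300 kWh × €0.060 = €18.00
Next 500 kWh × €0.094 = €47.00
Remaining 1255.2 kWh × €0.160 = €200.83
Energy charge = €265.83; + service €17.96 = €283.79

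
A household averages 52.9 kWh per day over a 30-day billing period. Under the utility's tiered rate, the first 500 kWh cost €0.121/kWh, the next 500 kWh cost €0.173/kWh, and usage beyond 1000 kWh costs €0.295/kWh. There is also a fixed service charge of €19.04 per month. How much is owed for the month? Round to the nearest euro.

Usage = 52.9 kWh/day × 30 days = 1587 kWh
First 500 kWh × €0.121 = €60.50
Next 500 kWh × €0.173 = €86.50
Remaining 587 kWh × €0.295 = €173.16
Energy charge = €320.16; + service €19.04 = €339.20 ≈ €339

€339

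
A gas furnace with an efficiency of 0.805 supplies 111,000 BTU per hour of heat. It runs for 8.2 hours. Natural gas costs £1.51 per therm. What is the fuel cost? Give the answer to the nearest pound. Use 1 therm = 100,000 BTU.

Heat delivered = 111,000 BTU/h × 8.2 h = 910,200 BTU
Gas input = 910,200 / 0.805 = 1,130,683 BTU
= 1,130,683 / 100,000 = 11.31 therm
Cost = 11.31 × £1.51/therm = £17.07 ≈ £17

£17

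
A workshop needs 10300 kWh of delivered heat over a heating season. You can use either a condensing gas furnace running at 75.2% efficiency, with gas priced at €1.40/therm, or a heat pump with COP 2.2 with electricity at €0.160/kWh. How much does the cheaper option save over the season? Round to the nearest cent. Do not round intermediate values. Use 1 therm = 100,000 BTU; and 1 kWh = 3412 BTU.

€94.82

Heat load = 10300 kWh × 3412 = 35,143,600 BTU
Gas: input = 35,143,600 / 0.752 = 46,733,511 BTU = 467.3 therm → 467.3 × €1.40 = €654.27
Heat pump: 35,143,600 BTU / 3412 = 10,300 kWh heat; / 2.2 = 4,682 kWh in → × €0.160 = €749.09
Difference = |€654.27 − €749.09| = €94.82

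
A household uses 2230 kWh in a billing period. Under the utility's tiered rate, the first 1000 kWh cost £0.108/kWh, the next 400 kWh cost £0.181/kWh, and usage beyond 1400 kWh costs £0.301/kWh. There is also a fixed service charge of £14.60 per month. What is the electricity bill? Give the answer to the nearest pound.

£445

First 1000 kWh × £0.108 = £108.00
Next 400 kWh × £0.181 = £72.40
Remaining 830 kWh × £0.301 = £249.83
Energy charge = £430.23; + service £14.60 = £444.83 ≈ £445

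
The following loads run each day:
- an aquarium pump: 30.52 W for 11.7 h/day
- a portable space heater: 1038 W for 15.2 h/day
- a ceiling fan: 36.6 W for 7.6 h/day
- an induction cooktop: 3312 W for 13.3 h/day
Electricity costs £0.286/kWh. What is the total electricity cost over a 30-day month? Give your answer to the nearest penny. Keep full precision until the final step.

£518.77

aquarium pump: 30.52 W × 11.7 h × 30 d = 10,713 Wh = 10.71 kWh
portable space heater: 1038 W × 15.2 h × 30 d = 473,328 Wh = 473.3 kWh
ceiling fan: 36.6 W × 7.6 h × 30 d = 8,345 Wh = 8.345 kWh
induction cooktop: 3312 W × 13.3 h × 30 d = 1,321,488 Wh = 1,321 kWh
Total energy = 10.71 + 473.3 + 8.345 + 1,321 = 1,814 kWh
Cost = 1,814 kWh × £0.286 = £518.77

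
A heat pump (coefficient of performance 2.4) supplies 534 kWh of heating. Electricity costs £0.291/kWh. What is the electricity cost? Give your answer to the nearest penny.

Electrical input = 534 kWh / 2.4 = 222.5 kWh
Cost = 222.5 × £0.291/kWh = £64.75

£64.75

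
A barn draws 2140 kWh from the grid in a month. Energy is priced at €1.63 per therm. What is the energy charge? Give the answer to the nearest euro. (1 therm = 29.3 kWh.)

€119

2140 kWh × (0.03413 therm/kWh) = 73.04 therm
Cost = 73.04 therm × €1.63/therm = €119.05 ≈ €119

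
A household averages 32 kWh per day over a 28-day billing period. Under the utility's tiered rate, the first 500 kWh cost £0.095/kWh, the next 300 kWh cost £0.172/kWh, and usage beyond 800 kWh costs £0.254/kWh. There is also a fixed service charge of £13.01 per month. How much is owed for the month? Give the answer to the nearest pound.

£136

Usage = 32 kWh/day × 28 days = 896 kWh
First 500 kWh × £0.095 = £47.50
Next 300 kWh × £0.172 = £51.60
Remaining 96 kWh × £0.254 = £24.38
Energy charge = £123.48; + service £13.01 = £136.49 ≈ £136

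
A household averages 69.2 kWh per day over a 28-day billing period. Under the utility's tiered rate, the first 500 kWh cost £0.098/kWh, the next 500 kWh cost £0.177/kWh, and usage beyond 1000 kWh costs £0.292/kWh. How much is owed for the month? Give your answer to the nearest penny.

£411.28

Usage = 69.2 kWh/day × 28 days = 1937.6 kWh
First 500 kWh × £0.098 = £49.00
Next 500 kWh × £0.177 = £88.50
Remaining 937.6 kWh × £0.292 = £273.78
Total = £411.28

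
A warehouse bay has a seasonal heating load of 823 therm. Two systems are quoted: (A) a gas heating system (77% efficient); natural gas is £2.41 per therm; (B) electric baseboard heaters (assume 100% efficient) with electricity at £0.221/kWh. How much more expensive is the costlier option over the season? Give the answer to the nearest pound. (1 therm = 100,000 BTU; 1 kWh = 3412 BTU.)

£2755

Heat load = 823 therm × 100,000 = 82,300,000 BTU
Gas: input = 82,300,000 / 0.77 = 106,883,117 BTU = 1,069 therm → 1,069 × £2.41 = £2,575.88
Electric: 82,300,000 BTU / 3412 = 24,120 kWh → × £0.221 = £5,330.69
Difference = |£2,575.88 − £5,330.69| = £2,754.80 ≈ £2755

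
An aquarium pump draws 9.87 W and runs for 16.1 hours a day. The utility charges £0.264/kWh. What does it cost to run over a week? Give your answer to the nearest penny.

Energy = 9.87 W × 16.1 h/day × 7 days = 1,112 Wh = 1.112 kWh
Cost = 1.112 kWh × £0.264/kWh = £0.29

£0.29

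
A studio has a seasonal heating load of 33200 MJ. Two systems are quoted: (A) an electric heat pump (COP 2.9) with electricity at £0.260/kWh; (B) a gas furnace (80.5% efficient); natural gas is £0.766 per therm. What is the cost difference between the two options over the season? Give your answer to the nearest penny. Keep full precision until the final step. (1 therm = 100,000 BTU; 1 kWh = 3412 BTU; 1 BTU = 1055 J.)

Heat load = 33200 MJ = 33,200,000,000 J / 1055 = 31,469,194 BTU
Gas: input = 31,469,194 / 0.805 = 39,092,167 BTU = 390.9 therm → 390.9 × £0.766 = £299.45
Heat pump: 31,469,194 BTU / 3412 = 9,223 kWh heat; / 2.9 = 3,180 kWh in → × £0.260 = £826.90
Difference = |£299.45 − £826.90| = £527.45

£527.45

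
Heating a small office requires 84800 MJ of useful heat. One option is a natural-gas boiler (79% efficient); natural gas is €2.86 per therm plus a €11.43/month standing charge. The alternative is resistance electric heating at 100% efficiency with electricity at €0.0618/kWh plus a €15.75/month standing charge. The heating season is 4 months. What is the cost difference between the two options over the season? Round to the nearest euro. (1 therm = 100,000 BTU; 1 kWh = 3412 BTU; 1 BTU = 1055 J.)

€1437

Heat load = 84800 MJ = 84,800,000,000 J / 1055 = 80,379,147 BTU
Gas: input = 80,379,147 / 0.79 = 101,745,756 BTU = 1,017 therm → 1,017 × €2.86 = €2,909.93; + 4 × €11.43 standing = €2,955.65
Electric: 80,379,147 BTU / 3412 = 23,560 kWh → × €0.0618 = €1,455.87; + 4 × €15.75 standing = €1,518.87
Difference = |€2,955.65 − €1,518.87| = €1,436.78 ≈ €1437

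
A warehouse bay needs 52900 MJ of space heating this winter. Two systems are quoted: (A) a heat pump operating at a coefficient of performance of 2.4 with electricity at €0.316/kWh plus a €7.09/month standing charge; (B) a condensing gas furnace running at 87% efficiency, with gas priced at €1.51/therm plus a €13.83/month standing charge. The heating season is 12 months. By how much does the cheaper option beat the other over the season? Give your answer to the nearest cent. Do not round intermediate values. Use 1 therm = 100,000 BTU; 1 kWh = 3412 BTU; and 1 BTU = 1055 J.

€983.79

Heat load = 52900 MJ = 52,900,000,000 J / 1055 = 50,142,180 BTU
Gas: input = 50,142,180 / 0.87 = 57,634,690 BTU = 576.3 therm → 576.3 × €1.51 = €870.28; + 12 × €13.83 standing = €1,036.24
Heat pump: 50,142,180 BTU / 3412 = 14,700 kWh heat; / 2.4 = 6,123 kWh in → × €0.316 = €1,934.95; + 12 × €7.09 standing = €2,020.03
Difference = |€1,036.24 − €2,020.03| = €983.79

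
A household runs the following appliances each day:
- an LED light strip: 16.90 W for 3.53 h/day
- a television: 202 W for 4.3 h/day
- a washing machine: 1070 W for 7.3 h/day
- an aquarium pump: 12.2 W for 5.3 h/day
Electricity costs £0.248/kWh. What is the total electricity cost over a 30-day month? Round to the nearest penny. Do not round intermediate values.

LED light strip: 16.90 W × 3.53 h × 30 d = 1,790 Wh = 1.79 kWh
television: 202 W × 4.3 h × 30 d = 26,058 Wh = 26.06 kWh
washing machine: 1070 W × 7.3 h × 30 d = 234,330 Wh = 234.3 kWh
aquarium pump: 12.2 W × 5.3 h × 30 d = 1,940 Wh = 1.94 kWh
Total energy = 1.79 + 26.06 + 234.3 + 1.94 = 264.1 kWh
Cost = 264.1 kWh × £0.248 = £65.50

£65.50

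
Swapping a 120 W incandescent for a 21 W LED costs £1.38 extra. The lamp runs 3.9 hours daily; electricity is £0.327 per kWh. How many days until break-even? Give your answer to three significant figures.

Power saved = 120 − 21 = 99 W
Daily energy saved = 99 W × 3.9 h = 386.1 Wh = 0.3861 kWh
Daily savings = 0.3861 × £0.327 = £0.1263
Payback = £1.38 / £0.1263 per day = 10.93 days

10.9 days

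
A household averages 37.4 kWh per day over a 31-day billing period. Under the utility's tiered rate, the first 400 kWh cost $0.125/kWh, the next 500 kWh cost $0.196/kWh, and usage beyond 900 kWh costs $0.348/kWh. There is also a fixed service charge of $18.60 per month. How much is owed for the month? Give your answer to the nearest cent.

Usage = 37.4 kWh/day × 31 days = 1159.4 kWh
First 400 kWh × $0.125 = $50.00
Next 500 kWh × $0.196 = $98.00
Remaining 259.4 kWh × $0.348 = $90.27
Energy charge = $238.27; + service $18.60 = $256.87

$256.87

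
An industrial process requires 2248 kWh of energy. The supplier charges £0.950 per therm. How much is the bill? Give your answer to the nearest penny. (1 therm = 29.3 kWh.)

£72.89

2248 kWh × (0.03413 therm/kWh) = 76.72 therm
Cost = 76.72 therm × £0.950/therm = £72.89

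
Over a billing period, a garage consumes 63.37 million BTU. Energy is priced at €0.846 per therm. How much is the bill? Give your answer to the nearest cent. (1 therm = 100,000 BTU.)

63.37 million BTU × (10 therm/million BTU) = 633.7 therm
Cost = 633.7 therm × €0.846/therm = €536.11

€536.11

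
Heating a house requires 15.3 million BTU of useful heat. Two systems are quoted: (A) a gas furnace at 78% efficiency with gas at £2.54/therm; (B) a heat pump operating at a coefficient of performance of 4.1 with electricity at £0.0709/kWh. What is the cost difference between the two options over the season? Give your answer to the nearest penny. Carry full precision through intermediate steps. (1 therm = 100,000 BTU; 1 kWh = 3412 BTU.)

Heat load = 15.3 × 10⁶ BTU = 15,300,000 BTU
Gas: input = 15,300,000 / 0.78 = 19,615,385 BTU = 196.2 therm → 196.2 × £2.54 = £498.23
Heat pump: 15,300,000 BTU / 3412 = 4,484 kWh heat; / 4.1 = 1,094 kWh in → × £0.0709 = £77.54
Difference = |£498.23 − £77.54| = £420.69

£420.69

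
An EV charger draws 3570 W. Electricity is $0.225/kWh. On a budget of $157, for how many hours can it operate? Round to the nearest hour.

Energy budget = $157 / $0.225 per kWh = 697.8 kWh = 697,778 Wh
Runtime = 697,778 Wh / 3570 W = 195.5 h

195 h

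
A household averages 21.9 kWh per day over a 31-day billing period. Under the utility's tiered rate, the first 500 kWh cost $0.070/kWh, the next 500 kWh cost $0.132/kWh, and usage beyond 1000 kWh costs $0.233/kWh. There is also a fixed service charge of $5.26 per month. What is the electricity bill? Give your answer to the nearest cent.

Usage = 21.9 kWh/day × 31 days = 678.9 kWh
First 500 kWh × $0.070 = $35.00
Next 178.9 kWh × $0.132 = $23.61
Remaining tier: 0 kWh (not reached)
Energy charge = $58.61; + service $5.26 = $63.87

$63.87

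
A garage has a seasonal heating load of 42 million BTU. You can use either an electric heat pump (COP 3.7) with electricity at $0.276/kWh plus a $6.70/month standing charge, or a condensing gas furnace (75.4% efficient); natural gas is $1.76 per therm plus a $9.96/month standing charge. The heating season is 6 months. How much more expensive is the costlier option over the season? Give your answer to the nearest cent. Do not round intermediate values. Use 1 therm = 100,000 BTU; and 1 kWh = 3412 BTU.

Heat load = 42 × 10⁶ BTU = 42,000,000 BTU
Gas: input = 42,000,000 / 0.754 = 55,702,918 BTU = 557 therm → 557 × $1.76 = $980.37; + 6 × $9.96 standing = $1,040.13
Heat pump: 42,000,000 BTU / 3412 = 12,310 kWh heat; / 3.7 = 3,327 kWh in → × $0.276 = $918.22; + 6 × $6.70 standing = $958.42
Difference = |$1,040.13 − $958.42| = $81.71

$81.71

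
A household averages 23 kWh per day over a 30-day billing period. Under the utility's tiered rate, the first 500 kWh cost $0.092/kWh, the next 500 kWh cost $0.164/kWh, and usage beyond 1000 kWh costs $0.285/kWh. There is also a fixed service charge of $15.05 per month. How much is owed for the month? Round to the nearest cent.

$92.21

Usage = 23 kWh/day × 30 days = 690 kWh
First 500 kWh × $0.092 = $46.00
Next 190 kWh × $0.164 = $31.16
Remaining tier: 0 kWh (not reached)
Energy charge = $77.16; + service $15.05 = $92.21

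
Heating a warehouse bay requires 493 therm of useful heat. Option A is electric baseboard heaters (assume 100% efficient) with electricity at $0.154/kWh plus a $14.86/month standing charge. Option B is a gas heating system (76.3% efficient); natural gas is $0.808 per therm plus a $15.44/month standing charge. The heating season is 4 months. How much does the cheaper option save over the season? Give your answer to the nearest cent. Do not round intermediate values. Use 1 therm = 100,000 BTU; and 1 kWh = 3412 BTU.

Heat load = 493 therm × 100,000 = 49,300,000 BTU
Gas: input = 49,300,000 / 0.763 = 64,613,368 BTU = 646.1 therm → 646.1 × $0.808 = $522.08; + 4 × $15.44 standing = $583.84
Electric: 49,300,000 BTU / 3412 = 14,450 kWh → × $0.154 = $2,225.15; + 4 × $14.86 standing = $2,284.59
Difference = |$583.84 − $2,284.59| = $1,700.75

$1700.75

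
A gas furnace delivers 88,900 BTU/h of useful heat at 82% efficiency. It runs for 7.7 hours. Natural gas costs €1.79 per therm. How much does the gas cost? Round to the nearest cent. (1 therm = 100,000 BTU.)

Heat delivered = 88,900 BTU/h × 7.7 h = 684,530 BTU
Gas input = 684,530 / 0.82 = 834,793 BTU
= 834,793 / 100,000 = 8.348 therm
Cost = 8.348 × €1.79/therm = €14.94

€14.94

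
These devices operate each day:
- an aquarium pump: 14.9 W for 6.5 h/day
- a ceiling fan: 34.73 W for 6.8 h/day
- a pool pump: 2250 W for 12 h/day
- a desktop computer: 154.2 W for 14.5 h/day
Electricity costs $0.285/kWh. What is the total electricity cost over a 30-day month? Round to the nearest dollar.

$253

aquarium pump: 14.9 W × 6.5 h × 30 d = 2,906 Wh = 2.906 kWh
ceiling fan: 34.73 W × 6.8 h × 30 d = 7,085 Wh = 7.085 kWh
pool pump: 2250 W × 12 h × 30 d = 810,000 Wh = 810 kWh
desktop computer: 154.2 W × 14.5 h × 30 d = 67,077 Wh = 67.08 kWh
Total energy = 2.906 + 7.085 + 810 + 67.08 = 887.1 kWh
Cost = 887.1 kWh × $0.285 = $252.81 ≈ $253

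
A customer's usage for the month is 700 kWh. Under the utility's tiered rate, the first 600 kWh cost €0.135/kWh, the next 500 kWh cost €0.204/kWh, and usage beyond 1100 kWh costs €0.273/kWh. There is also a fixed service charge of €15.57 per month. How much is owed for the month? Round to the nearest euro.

First 600 kWh × €0.135 = €81.00
Next 100 kWh × €0.204 = €20.40
Remaining tier: 0 kWh (not reached)
Energy charge = €101.40; + service €15.57 = €116.97 ≈ €117

€117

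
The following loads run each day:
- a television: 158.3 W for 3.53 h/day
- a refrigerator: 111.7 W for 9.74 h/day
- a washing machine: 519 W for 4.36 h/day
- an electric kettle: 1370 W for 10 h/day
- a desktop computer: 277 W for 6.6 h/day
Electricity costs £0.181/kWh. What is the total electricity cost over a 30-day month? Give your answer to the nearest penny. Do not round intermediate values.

television: 158.3 W × 3.53 h × 30 d = 16,764 Wh = 16.76 kWh
refrigerator: 111.7 W × 9.74 h × 30 d = 32,639 Wh = 32.64 kWh
washing machine: 519 W × 4.36 h × 30 d = 67,885 Wh = 67.89 kWh
electric kettle: 1370 W × 10 h × 30 d = 411,000 Wh = 411 kWh
desktop computer: 277 W × 6.6 h × 30 d = 54,846 Wh = 54.85 kWh
Total energy = 16.76 + 32.64 + 67.89 + 411 + 54.85 = 583.1 kWh
Cost = 583.1 kWh × £0.181 = £105.55

£105.55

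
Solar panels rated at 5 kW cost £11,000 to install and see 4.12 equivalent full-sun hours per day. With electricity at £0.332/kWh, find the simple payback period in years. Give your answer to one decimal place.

Daily generation = 5 kW × 4.12 h = 20.6 kWh
Annual generation = 20.6 × 365 = 7519 kWh
Annual savings = 7519 × £0.332 = £2,496.31
Payback = £11,000 / £2,496.31 = 4.41 years

4.4 years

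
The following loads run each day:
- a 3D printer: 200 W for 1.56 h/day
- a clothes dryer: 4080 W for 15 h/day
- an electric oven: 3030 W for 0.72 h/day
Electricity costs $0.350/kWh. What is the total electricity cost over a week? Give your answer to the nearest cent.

$156.05

3D printer: 200 W × 1.56 h × 7 d = 2,184 Wh = 2.184 kWh
clothes dryer: 4080 W × 15 h × 7 d = 428,400 Wh = 428.4 kWh
electric oven: 3030 W × 0.72 h × 7 d = 15,271 Wh = 15.27 kWh
Total energy = 2.184 + 428.4 + 15.27 = 445.9 kWh
Cost = 445.9 kWh × $0.350 = $156.05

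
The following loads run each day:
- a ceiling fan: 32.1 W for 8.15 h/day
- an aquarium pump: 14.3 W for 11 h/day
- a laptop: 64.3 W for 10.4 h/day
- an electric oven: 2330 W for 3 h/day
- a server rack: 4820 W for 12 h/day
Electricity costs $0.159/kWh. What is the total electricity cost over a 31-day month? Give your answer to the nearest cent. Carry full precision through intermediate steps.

ceiling fan: 32.1 W × 8.15 h × 31 d = 8,110 Wh = 8.11 kWh
aquarium pump: 14.3 W × 11 h × 31 d = 4,876 Wh = 4.876 kWh
laptop: 64.3 W × 10.4 h × 31 d = 20,730 Wh = 20.73 kWh
electric oven: 2330 W × 3 h × 31 d = 216,690 Wh = 216.7 kWh
server rack: 4820 W × 12 h × 31 d = 1,793,040 Wh = 1,793 kWh
Total energy = 8.11 + 4.876 + 20.73 + 216.7 + 1,793 = 2,043 kWh
Cost = 2,043 kWh × $0.159 = $324.91

$324.91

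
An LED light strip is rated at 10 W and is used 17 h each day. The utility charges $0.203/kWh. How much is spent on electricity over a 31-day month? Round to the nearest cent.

$1.07

Energy = 10 W × 17 h/day × 31 days = 5,270 Wh = 5.27 kWh
Cost = 5.27 kWh × $0.203/kWh = $1.07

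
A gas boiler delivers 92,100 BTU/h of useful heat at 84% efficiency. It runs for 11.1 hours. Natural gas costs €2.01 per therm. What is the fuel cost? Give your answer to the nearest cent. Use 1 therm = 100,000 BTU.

€24.46

Heat delivered = 92,100 BTU/h × 11.1 h = 1,022,310 BTU
Gas input = 1,022,310 / 0.84 = 1,217,036 BTU
= 1,217,036 / 100,000 = 12.17 therm
Cost = 12.17 × €2.01/therm = €24.46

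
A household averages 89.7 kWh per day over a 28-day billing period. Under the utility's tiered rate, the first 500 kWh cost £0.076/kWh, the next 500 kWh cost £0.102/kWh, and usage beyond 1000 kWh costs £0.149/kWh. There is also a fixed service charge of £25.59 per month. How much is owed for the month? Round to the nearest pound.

Usage = 89.7 kWh/day × 28 days = 2511.6 kWh
First 500 kWh × £0.076 = £38.00
Next 500 kWh × £0.102 = £51.00
Remaining 1511.6 kWh × £0.149 = £225.23
Energy charge = £314.23; + service £25.59 = £339.82 ≈ £340

£340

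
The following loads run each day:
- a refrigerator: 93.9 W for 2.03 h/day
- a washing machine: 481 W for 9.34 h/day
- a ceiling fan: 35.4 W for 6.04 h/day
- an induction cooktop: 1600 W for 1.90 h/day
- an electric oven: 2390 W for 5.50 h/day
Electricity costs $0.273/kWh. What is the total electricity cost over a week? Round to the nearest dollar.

$40

refrigerator: 93.9 W × 2.03 h × 7 d = 1,334 Wh = 1.334 kWh
washing machine: 481 W × 9.34 h × 7 d = 31,448 Wh = 31.45 kWh
ceiling fan: 35.4 W × 6.04 h × 7 d = 1,497 Wh = 1.497 kWh
induction cooktop: 1600 W × 1.90 h × 7 d = 21,280 Wh = 21.28 kWh
electric oven: 2390 W × 5.50 h × 7 d = 92,015 Wh = 92.02 kWh
Total energy = 1.334 + 31.45 + 1.497 + 21.28 + 92.02 = 147.6 kWh
Cost = 147.6 kWh × $0.273 = $40.29 ≈ $40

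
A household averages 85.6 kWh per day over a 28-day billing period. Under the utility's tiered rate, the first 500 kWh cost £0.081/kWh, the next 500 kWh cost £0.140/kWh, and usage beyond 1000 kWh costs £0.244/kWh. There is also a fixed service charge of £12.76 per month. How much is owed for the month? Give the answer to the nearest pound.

Usage = 85.6 kWh/day × 28 days = 2396.8 kWh
First 500 kWh × £0.081 = £40.50
Next 500 kWh × £0.140 = £70.00
Remaining 1396.8 kWh × £0.244 = £340.82
Energy charge = £451.32; + service £12.76 = £464.08 ≈ £464

£464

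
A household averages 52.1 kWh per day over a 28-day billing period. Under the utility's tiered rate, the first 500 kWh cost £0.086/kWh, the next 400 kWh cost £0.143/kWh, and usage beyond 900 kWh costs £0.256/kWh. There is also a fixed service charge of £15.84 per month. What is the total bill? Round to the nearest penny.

Usage = 52.1 kWh/day × 28 days = 1458.8 kWh
First 500 kWh × £0.086 = £43.00
Next 400 kWh × £0.143 = £57.20
Remaining 558.8 kWh × £0.256 = £143.05
Energy charge = £243.25; + service £15.84 = £259.09

£259.09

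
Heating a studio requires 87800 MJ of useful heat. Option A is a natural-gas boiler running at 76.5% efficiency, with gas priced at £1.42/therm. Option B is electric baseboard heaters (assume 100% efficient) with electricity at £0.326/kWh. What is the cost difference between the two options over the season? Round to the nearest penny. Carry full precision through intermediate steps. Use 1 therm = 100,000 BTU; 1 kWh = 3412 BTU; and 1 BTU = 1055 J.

£6406.74

Heat load = 87800 MJ = 87,800,000,000 J / 1055 = 83,222,749 BTU
Gas: input = 83,222,749 / 0.765 = 108,787,907 BTU = 1,088 therm → 1,088 × £1.42 = £1,544.79
Electric: 83,222,749 BTU / 3412 = 24,390 kWh → × £0.326 = £7,951.53
Difference = |£1,544.79 − £7,951.53| = £6,406.74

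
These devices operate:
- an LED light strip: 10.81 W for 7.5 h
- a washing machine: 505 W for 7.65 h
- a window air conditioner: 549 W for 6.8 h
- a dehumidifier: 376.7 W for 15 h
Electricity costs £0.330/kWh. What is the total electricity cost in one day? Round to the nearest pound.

£4

LED light strip: 10.81 W × 7.5 h = 81 Wh = 0.08108 kWh
washing machine: 505 W × 7.65 h = 3,863 Wh = 3.863 kWh
window air conditioner: 549 W × 6.8 h = 3,733 Wh = 3.733 kWh
dehumidifier: 376.7 W × 15 h = 5,650 Wh = 5.651 kWh
Total energy = 0.08108 + 3.863 + 3.733 + 5.651 = 13.33 kWh
Cost = 13.33 kWh × £0.330 = £4.40 ≈ £4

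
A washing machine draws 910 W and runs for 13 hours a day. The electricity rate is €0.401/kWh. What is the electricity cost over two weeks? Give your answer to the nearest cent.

€66.41

Energy = 910 W × 13 h/day × 14 days = 165,620 Wh = 165.6 kWh
Cost = 165.6 kWh × €0.401/kWh = €66.41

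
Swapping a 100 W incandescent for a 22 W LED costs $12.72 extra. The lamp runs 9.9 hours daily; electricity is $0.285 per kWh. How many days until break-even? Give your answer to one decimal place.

Power saved = 100 − 22 = 78 W
Daily energy saved = 78 W × 9.9 h = 772.2 Wh = 0.7722 kWh
Daily savings = 0.7722 × $0.285 = $0.2201
Payback = $12.72 / $0.2201 per day = 57.8 days

57.8 days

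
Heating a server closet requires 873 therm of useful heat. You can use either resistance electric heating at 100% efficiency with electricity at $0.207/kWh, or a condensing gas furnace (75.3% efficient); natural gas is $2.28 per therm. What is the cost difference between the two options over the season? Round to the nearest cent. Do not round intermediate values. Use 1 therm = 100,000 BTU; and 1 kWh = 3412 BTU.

$2652.99

Heat load = 873 therm × 100,000 = 87,300,000 BTU
Gas: input = 87,300,000 / 0.753 = 115,936,255 BTU = 1,159 therm → 1,159 × $2.28 = $2,643.35
Electric: 87,300,000 BTU / 3412 = 25,590 kWh → × $0.207 = $5,296.34
Difference = |$2,643.35 − $5,296.34| = $2,652.99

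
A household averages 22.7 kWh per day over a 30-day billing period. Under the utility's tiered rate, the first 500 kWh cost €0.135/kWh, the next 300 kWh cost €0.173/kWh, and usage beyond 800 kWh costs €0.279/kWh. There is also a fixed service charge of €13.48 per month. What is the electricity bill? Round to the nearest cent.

Usage = 22.7 kWh/day × 30 days = 681 kWh
First 500 kWh × €0.135 = €67.50
Next 181 kWh × €0.173 = €31.31
Remaining tier: 0 kWh (not reached)
Energy charge = €98.81; + service €13.48 = €112.29

€112.29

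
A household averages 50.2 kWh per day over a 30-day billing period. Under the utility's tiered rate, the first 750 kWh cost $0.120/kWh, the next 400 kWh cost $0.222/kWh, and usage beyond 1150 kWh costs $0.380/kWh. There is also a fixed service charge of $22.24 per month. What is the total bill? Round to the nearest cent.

Usage = 50.2 kWh/day × 30 days = 1506 kWh
First 750 kWh × $0.120 = $90.00
Next 400 kWh × $0.222 = $88.80
Remaining 356 kWh × $0.380 = $135.28
Energy charge = $314.08; + service $22.24 = $336.32

$336.32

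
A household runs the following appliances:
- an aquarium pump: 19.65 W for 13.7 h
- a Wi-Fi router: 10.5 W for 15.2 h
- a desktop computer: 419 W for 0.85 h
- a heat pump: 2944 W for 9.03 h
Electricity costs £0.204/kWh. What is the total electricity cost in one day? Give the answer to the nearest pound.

£6

aquarium pump: 19.65 W × 13.7 h = 269 Wh = 0.2692 kWh
Wi-Fi router: 10.5 W × 15.2 h = 160 Wh = 0.1596 kWh
desktop computer: 419 W × 0.85 h = 356 Wh = 0.3561 kWh
heat pump: 2944 W × 9.03 h = 26,584 Wh = 26.58 kWh
Total energy = 0.2692 + 0.1596 + 0.3561 + 26.58 = 27.37 kWh
Cost = 27.37 kWh × £0.204 = £5.58 ≈ £6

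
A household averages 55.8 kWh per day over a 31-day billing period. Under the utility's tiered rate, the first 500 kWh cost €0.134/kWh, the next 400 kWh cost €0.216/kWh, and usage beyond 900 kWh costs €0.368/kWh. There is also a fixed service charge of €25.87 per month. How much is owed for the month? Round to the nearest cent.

Usage = 55.8 kWh/day × 31 days = 1729.8 kWh
First 500 kWh × €0.134 = €67.00
Next 400 kWh × €0.216 = €86.40
Remaining 829.8 kWh × €0.368 = €305.37
Energy charge = €458.77; + service €25.87 = €484.64

€484.64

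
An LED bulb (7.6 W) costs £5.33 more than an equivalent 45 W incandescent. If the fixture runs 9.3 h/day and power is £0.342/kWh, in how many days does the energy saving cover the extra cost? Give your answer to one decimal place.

Power saved = 45 − 7.6 = 37.4 W
Daily energy saved = 37.4 W × 9.3 h = 347.8 Wh = 0.34782 kWh
Daily savings = 0.34782 × £0.342 = £0.1190
Payback = £5.33 / £0.1190 per day = 44.81 days

44.8 days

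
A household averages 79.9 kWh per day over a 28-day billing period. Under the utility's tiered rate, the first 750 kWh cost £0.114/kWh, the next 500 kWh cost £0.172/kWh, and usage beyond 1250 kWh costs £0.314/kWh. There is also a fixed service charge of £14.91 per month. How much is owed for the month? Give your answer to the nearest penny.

Usage = 79.9 kWh/day × 28 days = 2237.2 kWh
First 750 kWh × £0.114 = £85.50
Next 500 kWh × £0.172 = £86.00
Remaining 987.2 kWh × £0.314 = £309.98
Energy charge = £481.48; + service £14.91 = £496.39

£496.39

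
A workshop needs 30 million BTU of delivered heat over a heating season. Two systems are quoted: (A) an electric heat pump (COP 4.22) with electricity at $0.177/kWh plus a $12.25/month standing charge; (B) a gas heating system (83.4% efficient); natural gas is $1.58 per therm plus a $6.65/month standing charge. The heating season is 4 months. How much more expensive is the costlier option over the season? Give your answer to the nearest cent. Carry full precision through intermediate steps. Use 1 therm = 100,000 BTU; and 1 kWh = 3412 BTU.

$177.16

Heat load = 30 × 10⁶ BTU = 30,000,000 BTU
Gas: input = 30,000,000 / 0.834 = 35,971,223 BTU = 359.7 therm → 359.7 × $1.58 = $568.35; + 4 × $6.65 standing = $594.95
Heat pump: 30,000,000 BTU / 3412 = 8,792 kWh heat; / 4.22 = 2,084 kWh in → × $0.177 = $368.78; + 4 × $12.25 standing = $417.78
Difference = |$594.95 − $417.78| = $177.16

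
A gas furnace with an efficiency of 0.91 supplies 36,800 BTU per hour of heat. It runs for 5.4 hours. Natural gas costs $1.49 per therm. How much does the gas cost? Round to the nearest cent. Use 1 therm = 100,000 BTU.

Heat delivered = 36,800 BTU/h × 5.4 h = 198,720 BTU
Gas input = 198,720 / 0.91 = 218,374 BTU
= 218,374 / 100,000 = 2.184 therm
Cost = 2.184 × $1.49/therm = $3.25

$3.25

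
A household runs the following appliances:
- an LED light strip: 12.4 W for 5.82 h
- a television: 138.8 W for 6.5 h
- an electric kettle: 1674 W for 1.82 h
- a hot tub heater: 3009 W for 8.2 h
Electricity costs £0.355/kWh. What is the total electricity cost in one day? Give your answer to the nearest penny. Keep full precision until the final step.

LED light strip: 12.4 W × 5.82 h = 72 Wh = 0.07217 kWh
television: 138.8 W × 6.5 h = 902 Wh = 0.9022 kWh
electric kettle: 1674 W × 1.82 h = 3,047 Wh = 3.047 kWh
hot tub heater: 3009 W × 8.2 h = 24,674 Wh = 24.67 kWh
Total energy = 0.07217 + 0.9022 + 3.047 + 24.67 = 28.69 kWh
Cost = 28.69 kWh × £0.355 = £10.19

£10.19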